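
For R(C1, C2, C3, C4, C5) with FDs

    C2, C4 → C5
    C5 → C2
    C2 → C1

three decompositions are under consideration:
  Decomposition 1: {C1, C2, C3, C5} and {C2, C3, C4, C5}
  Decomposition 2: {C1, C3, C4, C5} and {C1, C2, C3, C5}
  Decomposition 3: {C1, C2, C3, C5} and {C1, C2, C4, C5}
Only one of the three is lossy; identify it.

Decomposition 3

Decomposition 1: common = {C2, C3, C5}, closure = {C1, C2, C3, C5} → lossless.
Decomposition 2: common = {C1, C3, C5}, closure = {C1, C2, C3, C5} → lossless.
Decomposition 3: common = {C1, C2, C5}, closure = {C1, C2, C5} → lossy.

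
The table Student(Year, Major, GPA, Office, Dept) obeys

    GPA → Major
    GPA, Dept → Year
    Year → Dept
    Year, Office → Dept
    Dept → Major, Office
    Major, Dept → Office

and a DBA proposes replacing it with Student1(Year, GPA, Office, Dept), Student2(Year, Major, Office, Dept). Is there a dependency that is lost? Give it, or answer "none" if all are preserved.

Check GPA → Major: no single fragment contains all of {Major, GPA}, and the restricted closure of {GPA} across the fragments never reaches {Major}.
GPA, Dept → Year is preserved.
Year → Dept is preserved.
Year, Office → Dept is preserved.
Dept → Major, Office is preserved.
Major, Dept → Office is preserved.

GPA → Major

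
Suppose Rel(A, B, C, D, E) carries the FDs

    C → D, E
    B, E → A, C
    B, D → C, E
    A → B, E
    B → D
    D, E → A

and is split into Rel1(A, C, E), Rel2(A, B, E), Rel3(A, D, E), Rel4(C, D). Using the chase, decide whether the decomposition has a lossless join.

Yes

Chase test. Columns are A, B, C, D, E; row i has aⱼ where attribute j ∈ Reli, else bᵢⱼ.
Initial tableau (one row per fragment):
  row 1: a1 b12 a3 b14 a5
  row 2: a1 a2 b23 b24 a5
  row 3: a1 b32 b33 a4 a5
  row 4: b41 b42 a3 a4 b45
Rows 1 and 4 agree on C; apply C→D, E and equate their D, E entries.
Rows 1 and 2 agree on A; apply A→B, E and equate their B, E entries.
Rows 1 and 3 agree on A; apply A→B, E and equate their B, E entries.
Rows 1 and 2 agree on B; apply B→D and equate their D entries.
Rows 1 and 4 agree on D, E; apply D, E→A and equate their A entries.
Rows 1 and 2 agree on B, E; apply B, E→A, C and equate their A, C entries.
Rows 1 and 3 agree on B, E; apply B, E→A, C and equate their A, C entries.
Rows 1 and 4 agree on A; apply A→B, E and equate their B, E entries.
Row 1 is now all distinguished symbols — the join is lossless.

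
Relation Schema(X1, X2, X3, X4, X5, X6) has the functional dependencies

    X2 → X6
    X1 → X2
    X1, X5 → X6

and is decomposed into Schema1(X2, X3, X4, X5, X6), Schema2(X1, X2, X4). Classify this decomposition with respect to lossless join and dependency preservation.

Lossless test: (X2, X4)⁺ = {X2, X4, X6}, which is a superkey of neither fragment — lossy.
Dependency preservation: X1, X5 → X6 is not contained in any single fragment, but the restricted closure of its left-hand side across the fragments still reaches the right-hand side; the remaining FDs each lie inside some fragment. All dependencies are preserved.

lossy but dependency-preserving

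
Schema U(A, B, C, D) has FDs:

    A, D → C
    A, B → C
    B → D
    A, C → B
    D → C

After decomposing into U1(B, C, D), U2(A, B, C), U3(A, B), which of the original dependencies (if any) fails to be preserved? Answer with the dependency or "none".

A, D → C: restricted closure across fragments reaches C.
A, B → C lies within U2.
B → D lies within U1.
A, C → B lies within U2.
D → C lies within U1.
Every dependency is enforceable on the fragments, so the decomposition is dependency-preserving.

none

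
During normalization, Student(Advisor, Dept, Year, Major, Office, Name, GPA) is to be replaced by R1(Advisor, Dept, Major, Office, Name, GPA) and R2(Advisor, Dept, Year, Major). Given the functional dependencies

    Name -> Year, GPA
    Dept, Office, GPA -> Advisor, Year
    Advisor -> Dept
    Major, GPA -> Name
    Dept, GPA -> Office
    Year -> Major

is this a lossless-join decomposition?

Common attributes: R1 ∩ R2 = {Advisor, Dept, Major}.
No dependency enlarges {Advisor, Dept, Major}, so (Advisor, Dept, Major)⁺ = {Advisor, Dept, Major}.
The closure contains neither all of R1 = {Advisor, Dept, Major, Office, Name, GPA} nor all of R2 = {Advisor, Dept, Year, Major}, so the common attributes are not a superkey of either fragment. The join is lossy.

No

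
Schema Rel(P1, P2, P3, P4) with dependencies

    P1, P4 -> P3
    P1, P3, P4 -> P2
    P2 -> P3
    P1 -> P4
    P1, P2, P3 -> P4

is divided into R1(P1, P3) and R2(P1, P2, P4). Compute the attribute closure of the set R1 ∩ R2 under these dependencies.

P1, P2, P3, P4

R1 ∩ R2 = {P1}.
P1 → P4 applies, adding P4
P1, P4 → P3 applies, adding P3
P1, P3, P4 → P2 applies, adding P2
Closure: {P1, P2, P3, P4}.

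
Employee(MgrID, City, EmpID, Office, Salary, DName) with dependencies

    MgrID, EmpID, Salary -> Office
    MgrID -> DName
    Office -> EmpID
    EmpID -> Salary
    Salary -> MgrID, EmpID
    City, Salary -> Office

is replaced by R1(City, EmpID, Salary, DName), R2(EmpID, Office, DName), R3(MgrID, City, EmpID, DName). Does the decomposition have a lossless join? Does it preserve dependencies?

Lossless test (chase): Rows 1 and 2 agree on EmpID; apply EmpID→Salary and equate their Salary entries. Rows 1 and 3 agree on EmpID; apply EmpID→Salary and equate their Salary entries. Rows 1 and 2 agree on Salary; apply Salary→MgrID, EmpID and equate their MgrID, EmpID entries. Rows 1 and 3 agree on Salary; apply Salary→MgrID, EmpID and equate their MgrID, EmpID entries. Rows 1 and 3 agree on City, Salary; apply City, Salary→Office and equate their Office entries. Rows 1 and 2 agree on MgrID, EmpID, Salary; apply MgrID, EmpID, Salary→Office and equate their Office entries. Row 1 is now all distinguished symbols — the join is lossless.
Dependency preservation: MgrID, EmpID, Salary → Office; Salary → MgrID, EmpID; City, Salary → Office are not contained in any single fragment, but the restricted closure of each left-hand side across the fragments still reaches the right-hand side; the remaining FDs each lie inside some fragment. All dependencies are preserved.

lossless and dependency-preserving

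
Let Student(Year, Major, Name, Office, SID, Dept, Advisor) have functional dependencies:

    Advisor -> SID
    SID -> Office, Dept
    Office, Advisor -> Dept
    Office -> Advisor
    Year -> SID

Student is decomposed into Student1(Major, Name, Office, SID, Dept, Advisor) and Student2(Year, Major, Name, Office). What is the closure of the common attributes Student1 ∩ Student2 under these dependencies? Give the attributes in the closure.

Major, Name, Office, SID, Dept, Advisor

Student1 ∩ Student2 = {Major, Name, Office}.
Office → Advisor applies, adding Advisor
Advisor → SID applies, adding SID
SID → Office, Dept applies, adding Dept
Closure: {Major, Name, Office, SID, Dept, Advisor}.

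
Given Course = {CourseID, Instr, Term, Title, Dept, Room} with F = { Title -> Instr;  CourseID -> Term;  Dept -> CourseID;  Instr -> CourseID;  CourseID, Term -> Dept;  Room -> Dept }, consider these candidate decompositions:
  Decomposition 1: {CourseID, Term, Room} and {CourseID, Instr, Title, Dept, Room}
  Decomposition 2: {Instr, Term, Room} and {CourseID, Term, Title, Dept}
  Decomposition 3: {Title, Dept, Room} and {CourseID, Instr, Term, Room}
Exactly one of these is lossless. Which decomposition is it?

Decomposition 1

Decomposition 1: common = {CourseID, Room}, closure = {CourseID, Term, Dept, Room} → lossless.
Decomposition 2: common = {Term}, closure = {Term} → lossy.
Decomposition 3: common = {Room}, closure = {CourseID, Term, Dept, Room} → lossy.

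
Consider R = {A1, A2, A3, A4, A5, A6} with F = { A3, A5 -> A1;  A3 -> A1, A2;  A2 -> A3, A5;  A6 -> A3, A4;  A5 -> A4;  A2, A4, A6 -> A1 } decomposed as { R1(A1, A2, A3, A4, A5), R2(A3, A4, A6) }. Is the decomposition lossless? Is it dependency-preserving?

lossless and dependency-preserving

Lossless test: (A3, A4)⁺ = {A1, A2, A3, A4, A5}, which contains all of one fragment — lossless.
Dependency preservation: A2, A4, A6 → A1 is not contained in any single fragment, but the restricted closure of its left-hand side across the fragments still reaches the right-hand side; the remaining FDs each lie inside some fragment. All dependencies are preserved.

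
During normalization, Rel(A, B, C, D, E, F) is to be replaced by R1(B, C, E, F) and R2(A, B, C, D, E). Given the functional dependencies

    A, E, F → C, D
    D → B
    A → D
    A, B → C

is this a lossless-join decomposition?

No

Common attributes: R1 ∩ R2 = {B, C, E}.
No dependency enlarges {B, C, E}, so (B, C, E)⁺ = {B, C, E}.
The closure contains neither all of R1 = {B, C, E, F} nor all of R2 = {A, B, C, D, E}, so the common attributes are not a superkey of either fragment. The join is lossy.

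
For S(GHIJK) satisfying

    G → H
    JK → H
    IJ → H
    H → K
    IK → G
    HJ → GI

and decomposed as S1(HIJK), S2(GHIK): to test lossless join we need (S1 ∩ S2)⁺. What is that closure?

S1 ∩ S2 = {HIK}.
IK → G applies, adding G
Closure: {GHIK}.

GHIK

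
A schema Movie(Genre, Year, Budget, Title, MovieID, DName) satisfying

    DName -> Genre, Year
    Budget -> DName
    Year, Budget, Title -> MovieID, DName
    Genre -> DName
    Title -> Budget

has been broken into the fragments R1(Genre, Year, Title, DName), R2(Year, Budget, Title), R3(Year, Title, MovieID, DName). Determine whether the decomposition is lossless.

Yes

Chase test. Columns are Genre, Year, Budget, Title, MovieID, DName; row i has aⱼ where attribute j ∈ Ri, else bᵢⱼ.
Initial tableau (one row per fragment):
  row 1: a1 a2 b13 a4 b15 a6
  row 2: b21 a2 a3 a4 b25 b26
  row 3: b31 a2 b33 a4 a5 a6
Rows 1 and 3 agree on DName; apply DName→Genre, Year and equate their Genre, Year entries.
Rows 1 and 2 agree on Title; apply Title→Budget and equate their Budget entries.
Rows 1 and 3 agree on Title; apply Title→Budget and equate their Budget entries.
Rows 1 and 2 agree on Budget; apply Budget→DName and equate their DName entries.
Rows 1 and 2 agree on Year, Budget, Title; apply Year, Budget, Title→MovieID, DName and equate their MovieID, DName entries.
Rows 1 and 3 agree on Year, Budget, Title; apply Year, Budget, Title→MovieID, DName and equate their MovieID, DName entries.
Rows 1 and 2 agree on DName; apply DName→Genre, Year and equate their Genre, Year entries.
Row 1 is now all distinguished symbols — the join is lossless.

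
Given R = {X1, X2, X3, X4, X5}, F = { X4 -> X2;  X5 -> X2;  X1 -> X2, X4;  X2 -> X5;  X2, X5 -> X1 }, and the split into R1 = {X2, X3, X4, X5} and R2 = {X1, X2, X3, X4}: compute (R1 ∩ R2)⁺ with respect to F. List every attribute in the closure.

R1 ∩ R2 = {X2, X3, X4}.
X2 → X5 applies, adding X5
X2, X5 → X1 applies, adding X1
Closure: {X1, X2, X3, X4, X5}.

X1, X2, X3, X4, X5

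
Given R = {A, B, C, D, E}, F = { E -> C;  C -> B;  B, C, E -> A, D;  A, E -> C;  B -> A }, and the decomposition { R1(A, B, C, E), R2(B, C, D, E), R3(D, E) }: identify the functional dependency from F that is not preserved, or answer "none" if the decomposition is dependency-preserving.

none

E → C lies within R1.
C → B lies within R1.
B, C, E → A, D: restricted closure across fragments reaches A, D.
A, E → C lies within R1.
B → A lies within R1.
Every dependency is enforceable on the fragments, so the decomposition is dependency-preserving.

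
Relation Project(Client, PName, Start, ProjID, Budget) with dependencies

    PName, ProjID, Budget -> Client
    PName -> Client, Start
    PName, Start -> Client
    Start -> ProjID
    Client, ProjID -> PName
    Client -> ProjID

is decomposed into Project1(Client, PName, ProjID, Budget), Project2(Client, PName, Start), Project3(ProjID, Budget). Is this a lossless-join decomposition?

Chase test. Columns are Client, PName, Start, ProjID, Budget; row i has aⱼ where attribute j ∈ Projecti, else bᵢⱼ.
Initial tableau (one row per fragment):
  row 1: a1 a2 b13 a4 a5
  row 2: a1 a2 a3 b24 b25
  row 3: b31 b32 b33 a4 a5
Rows 1 and 2 agree on PName; apply PName→Client, Start and equate their Client, Start entries.
Rows 1 and 2 agree on Start; apply Start→ProjID and equate their ProjID entries.
Row 1 is now all distinguished symbols — the join is lossless.

Yes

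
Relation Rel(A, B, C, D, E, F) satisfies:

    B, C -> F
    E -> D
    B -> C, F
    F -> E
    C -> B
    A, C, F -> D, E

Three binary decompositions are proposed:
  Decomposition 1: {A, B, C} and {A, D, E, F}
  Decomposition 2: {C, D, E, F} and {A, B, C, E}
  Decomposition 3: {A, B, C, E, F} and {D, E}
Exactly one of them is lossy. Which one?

Decomposition 1

Decomposition 1: common = {A}, closure = {A} → lossy.
Decomposition 2: common = {C, E}, closure = {B, C, D, E, F} → lossless.
Decomposition 3: common = {E}, closure = {D, E} → lossless.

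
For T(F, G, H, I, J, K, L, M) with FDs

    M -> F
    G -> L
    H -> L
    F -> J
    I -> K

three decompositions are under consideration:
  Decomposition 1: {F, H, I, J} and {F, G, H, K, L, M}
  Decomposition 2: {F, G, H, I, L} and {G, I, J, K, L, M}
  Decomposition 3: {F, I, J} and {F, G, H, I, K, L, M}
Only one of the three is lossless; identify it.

Decomposition 1: common = {F, H}, closure = {F, H, J, L} → lossy.
Decomposition 2: common = {G, I, L}, closure = {G, I, K, L} → lossy.
Decomposition 3: common = {F, I}, closure = {F, I, J, K} → lossless.

Decomposition 3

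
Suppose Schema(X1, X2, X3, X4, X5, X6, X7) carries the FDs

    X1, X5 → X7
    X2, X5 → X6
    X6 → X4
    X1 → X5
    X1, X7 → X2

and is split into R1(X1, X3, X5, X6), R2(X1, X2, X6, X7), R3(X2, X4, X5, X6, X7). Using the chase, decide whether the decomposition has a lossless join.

Chase test. Columns are X1, X2, X3, X4, X5, X6, X7; row i has aⱼ where attribute j ∈ Ri, else bᵢⱼ.
Initial tableau (one row per fragment):
  row 1: a1 b12 a3 b14 a5 a6 b17
  row 2: a1 a2 b23 b24 b25 a6 a7
  row 3: b31 a2 b33 a4 a5 a6 a7
Rows 1 and 2 agree on X6; apply X6→X4 and equate their X4 entries.
Rows 1 and 3 agree on X6; apply X6→X4 and equate their X4 entries.
Rows 1 and 2 agree on X1; apply X1→X5 and equate their X5 entries.
Rows 1 and 2 agree on X1, X5; apply X1, X5→X7 and equate their X7 entries.
Rows 1 and 2 agree on X1, X7; apply X1, X7→X2 and equate their X2 entries.
Row 1 is now all distinguished symbols — the join is lossless.

Yes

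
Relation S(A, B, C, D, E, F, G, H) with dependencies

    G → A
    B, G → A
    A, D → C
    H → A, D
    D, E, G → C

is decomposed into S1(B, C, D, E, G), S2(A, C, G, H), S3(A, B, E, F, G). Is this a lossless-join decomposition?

Chase test. Columns are A, B, C, D, E, F, G, H; row i has aⱼ where attribute j ∈ Si, else bᵢⱼ.
Initial tableau (one row per fragment):
  row 1: b11 a2 a3 a4 a5 b16 a7 b18
  row 2: a1 b22 a3 b24 b25 b26 a7 a8
  row 3: a1 a2 b33 b34 a5 a6 a7 b38
Rows 1 and 2 agree on G; apply G→A and equate their A entries.
No row becomes fully distinguished — the join is lossy.

No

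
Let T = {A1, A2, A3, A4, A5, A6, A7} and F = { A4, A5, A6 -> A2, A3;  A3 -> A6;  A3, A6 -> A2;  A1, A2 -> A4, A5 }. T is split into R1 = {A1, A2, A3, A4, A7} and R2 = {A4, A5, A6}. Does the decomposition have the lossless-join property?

Common attributes: R1 ∩ R2 = {A4}.
No dependency enlarges {A4}, so (A4)⁺ = {A4}.
The closure contains neither all of R1 = {A1, A2, A3, A4, A7} nor all of R2 = {A4, A5, A6}, so the common attributes are not a superkey of either fragment. The join is lossy.

No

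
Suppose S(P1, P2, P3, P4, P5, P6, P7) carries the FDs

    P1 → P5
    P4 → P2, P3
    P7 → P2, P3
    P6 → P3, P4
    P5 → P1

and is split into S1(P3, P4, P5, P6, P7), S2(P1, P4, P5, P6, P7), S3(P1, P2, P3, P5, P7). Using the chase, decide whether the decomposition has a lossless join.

Chase test. Columns are P1, P2, P3, P4, P5, P6, P7; row i has aⱼ where attribute j ∈ Si, else bᵢⱼ.
Initial tableau (one row per fragment):
  row 1: b11 b12 a3 a4 a5 a6 a7
  row 2: a1 b22 b23 a4 a5 a6 a7
  row 3: a1 a2 a3 b34 a5 b36 a7
Rows 1 and 2 agree on P4; apply P4→P2, P3 and equate their P2, P3 entries.
Rows 1 and 3 agree on P7; apply P7→P2, P3 and equate their P2, P3 entries.
Rows 1 and 2 agree on P5; apply P5→P1 and equate their P1 entries.
Row 1 is now all distinguished symbols — the join is lossless.

Yes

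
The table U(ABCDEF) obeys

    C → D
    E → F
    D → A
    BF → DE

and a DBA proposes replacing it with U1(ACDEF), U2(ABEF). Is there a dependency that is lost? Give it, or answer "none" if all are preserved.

BF → DE

Check BF → DE: no single fragment contains all of {BDEF}, and the restricted closure of {BF} across the fragments never reaches {DE}.
C → D is preserved.
E → F is preserved.
D → A is preserved.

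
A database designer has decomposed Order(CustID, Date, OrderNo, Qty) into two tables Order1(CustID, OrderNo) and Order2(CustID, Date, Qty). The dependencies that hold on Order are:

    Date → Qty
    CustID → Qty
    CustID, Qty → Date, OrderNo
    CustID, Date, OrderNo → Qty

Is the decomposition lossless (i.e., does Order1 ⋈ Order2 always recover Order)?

Yes

Common attributes: Order1 ∩ Order2 = {CustID}.
Closure of {CustID}: CustID → Qty applies, adding Qty; CustID, Qty → Date, OrderNo applies, adding Date, OrderNo. So (CustID)⁺ = {CustID, Date, OrderNo, Qty}.
This closure contains every attribute of Order1, so Order1 ∩ Order2 → Order1. The join is lossless.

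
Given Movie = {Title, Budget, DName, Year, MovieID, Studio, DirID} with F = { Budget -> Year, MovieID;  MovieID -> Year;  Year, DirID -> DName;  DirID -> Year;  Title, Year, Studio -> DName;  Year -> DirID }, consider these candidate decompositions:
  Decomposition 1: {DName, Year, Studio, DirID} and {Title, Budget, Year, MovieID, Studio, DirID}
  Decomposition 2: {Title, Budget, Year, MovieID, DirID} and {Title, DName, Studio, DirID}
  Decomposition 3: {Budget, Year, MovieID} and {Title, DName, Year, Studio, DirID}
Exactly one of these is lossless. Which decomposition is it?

Decomposition 1: common = {Year, Studio, DirID}, closure = {DName, Year, Studio, DirID} → lossless.
Decomposition 2: common = {Title, DirID}, closure = {Title, DName, Year, DirID} → lossy.
Decomposition 3: common = {Year}, closure = {DName, Year, DirID} → lossy.

Decomposition 1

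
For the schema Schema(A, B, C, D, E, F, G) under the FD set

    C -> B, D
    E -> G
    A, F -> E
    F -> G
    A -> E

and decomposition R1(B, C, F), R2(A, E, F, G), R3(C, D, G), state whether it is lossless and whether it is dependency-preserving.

Lossless test (chase): Rows 1 and 3 agree on C; apply C→B, D and equate their B, D entries. Rows 1 and 2 agree on F; apply F→G and equate their G entries. No row becomes fully distinguished — the join is lossy.
Dependency preservation: C → B, D is not contained in any single fragment, but the restricted closure of its left-hand side across the fragments still reaches the right-hand side; the remaining FDs each lie inside some fragment. All dependencies are preserved.

lossy but dependency-preserving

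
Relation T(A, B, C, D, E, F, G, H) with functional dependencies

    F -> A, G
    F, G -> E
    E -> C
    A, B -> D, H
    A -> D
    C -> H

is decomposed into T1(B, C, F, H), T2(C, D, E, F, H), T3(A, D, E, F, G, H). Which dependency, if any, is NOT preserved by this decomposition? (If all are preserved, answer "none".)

Check A, B → D, H: no single fragment contains all of {A, B, D, H}, and the restricted closure of {A, B} across the fragments never reaches {D, H}.
F → A, G is preserved.
F, G → E is preserved.
E → C is preserved.
A → D is preserved.
C → H is preserved.

A, B -> D, H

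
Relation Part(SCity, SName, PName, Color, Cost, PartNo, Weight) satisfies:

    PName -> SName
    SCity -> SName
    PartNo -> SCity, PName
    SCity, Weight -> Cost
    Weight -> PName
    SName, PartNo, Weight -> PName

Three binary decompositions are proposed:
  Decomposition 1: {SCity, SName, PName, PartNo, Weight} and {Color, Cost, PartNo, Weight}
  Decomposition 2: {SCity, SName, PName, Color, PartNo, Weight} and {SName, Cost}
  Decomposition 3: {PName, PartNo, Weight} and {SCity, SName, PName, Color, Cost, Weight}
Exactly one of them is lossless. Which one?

Decomposition 1: common = {PartNo, Weight}, closure = {SCity, SName, PName, Cost, PartNo, Weight} → lossless.
Decomposition 2: common = {SName}, closure = {SName} → lossy.
Decomposition 3: common = {PName, Weight}, closure = {SName, PName, Weight} → lossy.

Decomposition 1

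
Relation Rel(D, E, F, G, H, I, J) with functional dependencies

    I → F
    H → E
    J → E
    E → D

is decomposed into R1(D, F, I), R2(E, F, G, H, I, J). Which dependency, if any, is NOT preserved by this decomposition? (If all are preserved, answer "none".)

Check E → D: no single fragment contains all of {D, E}, and the restricted closure of {E} across the fragments never reaches {D}.
I → F is preserved.
H → E is preserved.
J → E is preserved.

E → D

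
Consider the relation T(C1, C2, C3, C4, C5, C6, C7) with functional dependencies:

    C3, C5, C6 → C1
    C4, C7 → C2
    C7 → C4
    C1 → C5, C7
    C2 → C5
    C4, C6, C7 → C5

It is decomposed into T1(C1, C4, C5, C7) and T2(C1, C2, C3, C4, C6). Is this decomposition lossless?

Common attributes: T1 ∩ T2 = {C1, C4}.
Closure of {C1, C4}: C1 → C5, C7 applies, adding C5, C7; C4, C7 → C2 applies, adding C2. So (C1, C4)⁺ = {C1, C2, C4, C5, C7}.
This closure contains every attribute of T1, so T1 ∩ T2 → T1. The join is lossless.

Yes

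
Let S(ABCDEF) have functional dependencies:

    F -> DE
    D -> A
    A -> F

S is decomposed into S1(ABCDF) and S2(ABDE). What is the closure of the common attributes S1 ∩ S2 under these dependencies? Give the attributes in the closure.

ABDEF

S1 ∩ S2 = {ABD}.
A → F applies, adding F
F → DE applies, adding E
Closure: {ABDEF}.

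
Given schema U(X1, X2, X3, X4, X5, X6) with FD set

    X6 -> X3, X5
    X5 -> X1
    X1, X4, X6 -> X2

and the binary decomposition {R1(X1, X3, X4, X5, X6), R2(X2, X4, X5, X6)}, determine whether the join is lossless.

Common attributes: R1 ∩ R2 = {X4, X5, X6}.
Closure of {X4, X5, X6}: X6 → X3, X5 applies, adding X3; X5 → X1 applies, adding X1; X1, X4, X6 → X2 applies, adding X2. So (X4, X5, X6)⁺ = {X1, X2, X3, X4, X5, X6}.
This closure contains every attribute of R1, so R1 ∩ R2 → R1. The join is lossless.

Yes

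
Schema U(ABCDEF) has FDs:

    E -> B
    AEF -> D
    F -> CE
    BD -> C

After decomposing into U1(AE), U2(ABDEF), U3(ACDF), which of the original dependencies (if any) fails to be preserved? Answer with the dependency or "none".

Check BD → C: no single fragment contains all of {BCD}, and the restricted closure of {BD} across the fragments never reaches {C}.
E → B is preserved.
AEF → D is preserved.
F → CE is preserved.

BD -> C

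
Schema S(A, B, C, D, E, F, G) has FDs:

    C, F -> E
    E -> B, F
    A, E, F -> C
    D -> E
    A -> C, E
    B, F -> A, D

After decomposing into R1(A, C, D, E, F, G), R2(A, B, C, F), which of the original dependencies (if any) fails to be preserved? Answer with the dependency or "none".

none

C, F → E lies within R1.
E → B, F: restricted closure across fragments reaches B, F.
A, E, F → C lies within R1.
D → E lies within R1.
A → C, E lies within R1.
B, F → A, D: restricted closure across fragments reaches A, D.
Every dependency is enforceable on the fragments, so the decomposition is dependency-preserving.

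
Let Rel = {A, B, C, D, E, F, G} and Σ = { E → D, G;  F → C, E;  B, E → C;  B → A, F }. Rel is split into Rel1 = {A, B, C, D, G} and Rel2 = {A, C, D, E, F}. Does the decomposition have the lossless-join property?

No

Common attributes: Rel1 ∩ Rel2 = {A, C, D}.
No dependency enlarges {A, C, D}, so (A, C, D)⁺ = {A, C, D}.
The closure contains neither all of Rel1 = {A, B, C, D, G} nor all of Rel2 = {A, C, D, E, F}, so the common attributes are not a superkey of either fragment. The join is lossy.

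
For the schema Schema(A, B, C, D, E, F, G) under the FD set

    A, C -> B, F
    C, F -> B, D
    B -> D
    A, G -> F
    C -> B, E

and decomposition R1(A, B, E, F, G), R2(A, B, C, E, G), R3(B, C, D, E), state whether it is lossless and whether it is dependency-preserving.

lossless but not dependency-preserving

Lossless test (chase): Rows 1 and 2 agree on B; apply B→D and equate their D entries. Rows 1 and 3 agree on B; apply B→D and equate their D entries. Rows 1 and 2 agree on A, G; apply A, G→F and equate their F entries. Row 2 is now all distinguished symbols — the join is lossless.
Dependency preservation: the restricted closure of {A, C} across the fragments never reaches {B, F}, so A, C → B, F cannot be enforced without a join — not preserved.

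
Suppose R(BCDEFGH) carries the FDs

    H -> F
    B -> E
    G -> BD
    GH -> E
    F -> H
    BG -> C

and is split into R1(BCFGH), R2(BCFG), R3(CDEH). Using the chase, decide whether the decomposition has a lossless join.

No

Chase test. Columns are BCDEFGH; row i has aⱼ where attribute j ∈ Ri, else bᵢⱼ.
Initial tableau (one row per fragment):
  row 1: a1 a2 b13 b14 a5 a6 a7
  row 2: a1 a2 b23 b24 a5 a6 b27
  row 3: b31 a2 a3 a4 b35 b36 a7
Rows 1 and 3 agree on H; apply H→F and equate their F entries.
Rows 1 and 2 agree on B; apply B→E and equate their E entries.
Rows 1 and 2 agree on G; apply G→BD and equate their BD entries.
Rows 1 and 2 agree on F; apply F→H and equate their H entries.
No row becomes fully distinguished — the join is lossy.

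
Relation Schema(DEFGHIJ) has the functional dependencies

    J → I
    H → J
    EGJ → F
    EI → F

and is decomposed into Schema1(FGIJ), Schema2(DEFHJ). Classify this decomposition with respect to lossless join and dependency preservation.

lossy and not dependency-preserving

Lossless test: (FJ)⁺ = {FIJ}, which is a superkey of neither fragment — lossy.
Dependency preservation: the restricted closure of {EI} across the fragments never reaches {F}, so EI → F cannot be enforced without a join — not preserved.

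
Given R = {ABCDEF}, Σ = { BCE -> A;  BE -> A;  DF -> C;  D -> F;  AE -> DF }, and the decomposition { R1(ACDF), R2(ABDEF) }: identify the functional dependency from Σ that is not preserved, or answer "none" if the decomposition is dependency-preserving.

BCE → A: restricted closure across fragments reaches A.
BE → A lies within R2.
DF → C lies within R1.
D → F lies within R1.
AE → DF lies within R2.
Every dependency is enforceable on the fragments, so the decomposition is dependency-preserving.

none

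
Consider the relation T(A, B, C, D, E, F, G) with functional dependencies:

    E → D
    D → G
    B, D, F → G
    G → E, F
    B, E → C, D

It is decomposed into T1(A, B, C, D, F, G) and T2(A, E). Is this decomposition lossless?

Common attributes: T1 ∩ T2 = {A}.
No dependency enlarges {A}, so (A)⁺ = {A}.
The closure contains neither all of T1 = {A, B, C, D, F, G} nor all of T2 = {A, E}, so the common attributes are not a superkey of either fragment. The join is lossy.

No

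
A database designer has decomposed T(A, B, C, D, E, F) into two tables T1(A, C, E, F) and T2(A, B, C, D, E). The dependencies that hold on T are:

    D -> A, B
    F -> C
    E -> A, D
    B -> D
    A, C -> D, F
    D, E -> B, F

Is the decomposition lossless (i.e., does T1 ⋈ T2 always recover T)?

Common attributes: T1 ∩ T2 = {A, C, E}.
Closure of {A, C, E}: E → A, D applies, adding D; A, C → D, F applies, adding F; D, E → B, F applies, adding B. So (A, C, E)⁺ = {A, B, C, D, E, F}.
This closure contains every attribute of T1, so T1 ∩ T2 → T1. The join is lossless.

Yes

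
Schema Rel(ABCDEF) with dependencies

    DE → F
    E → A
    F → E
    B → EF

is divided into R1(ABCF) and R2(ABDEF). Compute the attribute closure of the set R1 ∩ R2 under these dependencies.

R1 ∩ R2 = {ABF}.
F → E applies, adding E
Closure: {ABEF}.

ABEF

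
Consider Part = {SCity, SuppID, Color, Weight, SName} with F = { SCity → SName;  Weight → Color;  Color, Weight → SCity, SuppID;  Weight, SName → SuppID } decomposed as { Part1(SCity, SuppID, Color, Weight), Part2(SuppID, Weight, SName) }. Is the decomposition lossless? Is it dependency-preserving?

lossless but not dependency-preserving

Lossless test: (SuppID, Weight)⁺ = {SCity, SuppID, Color, Weight, SName}, which contains all of one fragment — lossless.
Dependency preservation: the restricted closure of {SCity} across the fragments never reaches {SName}, so SCity → SName cannot be enforced without a join — not preserved.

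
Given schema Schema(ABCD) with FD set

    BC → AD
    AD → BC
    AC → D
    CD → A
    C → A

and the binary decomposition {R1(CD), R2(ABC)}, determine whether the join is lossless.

Yes

Common attributes: R1 ∩ R2 = {C}.
Closure of {C}: C → A applies, adding A; AC → D applies, adding D; AD → BC applies, adding B. So (C)⁺ = {ABCD}.
This closure contains every attribute of R1, so R1 ∩ R2 → R1. The join is lossless.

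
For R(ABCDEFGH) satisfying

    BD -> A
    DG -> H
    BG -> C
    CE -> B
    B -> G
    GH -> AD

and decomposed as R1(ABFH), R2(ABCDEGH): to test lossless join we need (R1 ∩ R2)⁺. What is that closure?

ABCDGH

R1 ∩ R2 = {ABH}.
B → G applies, adding G
GH → AD applies, adding D
BG → C applies, adding C
Closure: {ABCDGH}.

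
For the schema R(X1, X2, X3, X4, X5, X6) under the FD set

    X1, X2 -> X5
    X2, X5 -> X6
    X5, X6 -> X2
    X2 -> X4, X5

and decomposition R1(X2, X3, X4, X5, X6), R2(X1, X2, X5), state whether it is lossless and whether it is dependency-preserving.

lossy but dependency-preserving

Lossless test: (X2, X5)⁺ = {X2, X4, X5, X6}, which is a superkey of neither fragment — lossy.
Dependency preservation: every FD's attributes lie within a single fragment, so each can be enforced locally — preserved.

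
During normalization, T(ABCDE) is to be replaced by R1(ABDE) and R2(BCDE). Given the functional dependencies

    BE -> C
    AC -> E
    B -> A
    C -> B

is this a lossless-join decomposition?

Common attributes: R1 ∩ R2 = {BDE}.
Closure of {BDE}: BE → C applies, adding C; B → A applies, adding A. So (BDE)⁺ = {ABCDE}.
This closure contains every attribute of R1, so R1 ∩ R2 → R1. The join is lossless.

Yes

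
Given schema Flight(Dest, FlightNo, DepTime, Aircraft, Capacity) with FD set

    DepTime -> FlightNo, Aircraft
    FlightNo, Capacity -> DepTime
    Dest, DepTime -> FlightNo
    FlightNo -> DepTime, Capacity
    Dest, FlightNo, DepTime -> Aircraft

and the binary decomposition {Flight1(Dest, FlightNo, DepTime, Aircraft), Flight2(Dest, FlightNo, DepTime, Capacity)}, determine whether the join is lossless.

Common attributes: Flight1 ∩ Flight2 = {Dest, FlightNo, DepTime}.
Closure of {Dest, FlightNo, DepTime}: DepTime → FlightNo, Aircraft applies, adding Aircraft; FlightNo → DepTime, Capacity applies, adding Capacity. So (Dest, FlightNo, DepTime)⁺ = {Dest, FlightNo, DepTime, Aircraft, Capacity}.
This closure contains every attribute of Flight1, so Flight1 ∩ Flight2 → Flight1. The join is lossless.

Yes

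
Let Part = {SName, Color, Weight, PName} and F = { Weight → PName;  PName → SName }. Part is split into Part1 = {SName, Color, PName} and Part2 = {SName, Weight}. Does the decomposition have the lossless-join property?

Common attributes: Part1 ∩ Part2 = {SName}.
No dependency enlarges {SName}, so (SName)⁺ = {SName}.
The closure contains neither all of Part1 = {SName, Color, PName} nor all of Part2 = {SName, Weight}, so the common attributes are not a superkey of either fragment. The join is lossy.

No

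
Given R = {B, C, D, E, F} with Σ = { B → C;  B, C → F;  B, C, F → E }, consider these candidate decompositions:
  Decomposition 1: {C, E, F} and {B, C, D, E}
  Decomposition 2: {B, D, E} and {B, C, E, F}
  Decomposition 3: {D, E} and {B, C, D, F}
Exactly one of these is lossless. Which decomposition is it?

Decomposition 1: common = {C, E}, closure = {C, E} → lossy.
Decomposition 2: common = {B, E}, closure = {B, C, E, F} → lossless.
Decomposition 3: common = {D}, closure = {D} → lossy.

Decomposition 2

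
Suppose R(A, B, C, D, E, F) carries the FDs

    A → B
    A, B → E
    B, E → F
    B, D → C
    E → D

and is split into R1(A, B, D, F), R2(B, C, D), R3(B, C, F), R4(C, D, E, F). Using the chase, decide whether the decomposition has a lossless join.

Chase test. Columns are A, B, C, D, E, F; row i has aⱼ where attribute j ∈ Ri, else bᵢⱼ.
Initial tableau (one row per fragment):
  row 1: a1 a2 b13 a4 b15 a6
  row 2: b21 a2 a3 a4 b25 b26
  row 3: b31 a2 a3 b34 b35 a6
  row 4: b41 b42 a3 a4 a5 a6
Rows 1 and 2 agree on B, D; apply B, D→C and equate their C entries.
No row becomes fully distinguished — the join is lossy.

No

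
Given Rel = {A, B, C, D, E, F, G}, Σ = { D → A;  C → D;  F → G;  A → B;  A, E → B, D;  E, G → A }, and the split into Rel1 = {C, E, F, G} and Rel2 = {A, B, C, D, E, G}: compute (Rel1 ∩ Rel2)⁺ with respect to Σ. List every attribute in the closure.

A, B, C, D, E, G

Rel1 ∩ Rel2 = {C, E, G}.
C → D applies, adding D
E, G → A applies, adding A
A → B applies, adding B
Closure: {A, B, C, D, E, G}.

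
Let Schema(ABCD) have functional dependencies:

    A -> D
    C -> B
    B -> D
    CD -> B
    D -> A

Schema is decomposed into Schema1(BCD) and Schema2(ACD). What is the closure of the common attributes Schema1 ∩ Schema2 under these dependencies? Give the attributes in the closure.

Schema1 ∩ Schema2 = {CD}.
C → B applies, adding B
D → A applies, adding A
Closure: {ABCD}.

ABCD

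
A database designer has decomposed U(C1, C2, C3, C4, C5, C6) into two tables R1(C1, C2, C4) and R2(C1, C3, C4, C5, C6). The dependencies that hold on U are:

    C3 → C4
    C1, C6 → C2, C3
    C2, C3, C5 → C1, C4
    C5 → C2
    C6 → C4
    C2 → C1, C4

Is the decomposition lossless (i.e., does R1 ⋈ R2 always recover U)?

Common attributes: R1 ∩ R2 = {C1, C4}.
No dependency enlarges {C1, C4}, so (C1, C4)⁺ = {C1, C4}.
The closure contains neither all of R1 = {C1, C2, C4} nor all of R2 = {C1, C3, C4, C5, C6}, so the common attributes are not a superkey of either fragment. The join is lossy.

No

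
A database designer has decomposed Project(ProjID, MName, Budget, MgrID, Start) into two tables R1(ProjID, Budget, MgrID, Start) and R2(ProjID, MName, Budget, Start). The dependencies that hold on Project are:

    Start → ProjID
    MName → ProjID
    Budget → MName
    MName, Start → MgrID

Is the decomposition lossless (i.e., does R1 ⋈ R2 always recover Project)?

Yes

Common attributes: R1 ∩ R2 = {ProjID, Budget, Start}.
Closure of {ProjID, Budget, Start}: Budget → MName applies, adding MName; MName, Start → MgrID applies, adding MgrID. So (ProjID, Budget, Start)⁺ = {ProjID, MName, Budget, MgrID, Start}.
This closure contains every attribute of R1, so R1 ∩ R2 → R1. The join is lossless.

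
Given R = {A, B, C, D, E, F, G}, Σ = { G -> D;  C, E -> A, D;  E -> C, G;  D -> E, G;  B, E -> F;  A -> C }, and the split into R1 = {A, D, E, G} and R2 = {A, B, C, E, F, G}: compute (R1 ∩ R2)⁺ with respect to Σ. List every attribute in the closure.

R1 ∩ R2 = {A, E, G}.
G → D applies, adding D
E → C, G applies, adding C
Closure: {A, C, D, E, G}.

A, C, D, E, G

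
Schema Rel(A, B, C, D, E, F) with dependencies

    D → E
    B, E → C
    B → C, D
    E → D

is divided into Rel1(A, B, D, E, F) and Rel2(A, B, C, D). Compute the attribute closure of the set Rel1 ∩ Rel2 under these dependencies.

Rel1 ∩ Rel2 = {A, B, D}.
D → E applies, adding E
B, E → C applies, adding C
Closure: {A, B, C, D, E}.

A, B, C, D, E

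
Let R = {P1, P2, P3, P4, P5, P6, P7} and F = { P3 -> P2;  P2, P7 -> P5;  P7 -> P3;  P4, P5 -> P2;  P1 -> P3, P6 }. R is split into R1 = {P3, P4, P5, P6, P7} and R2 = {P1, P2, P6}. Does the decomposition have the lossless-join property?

No

Common attributes: R1 ∩ R2 = {P6}.
No dependency enlarges {P6}, so (P6)⁺ = {P6}.
The closure contains neither all of R1 = {P3, P4, P5, P6, P7} nor all of R2 = {P1, P2, P6}, so the common attributes are not a superkey of either fragment. The join is lossy.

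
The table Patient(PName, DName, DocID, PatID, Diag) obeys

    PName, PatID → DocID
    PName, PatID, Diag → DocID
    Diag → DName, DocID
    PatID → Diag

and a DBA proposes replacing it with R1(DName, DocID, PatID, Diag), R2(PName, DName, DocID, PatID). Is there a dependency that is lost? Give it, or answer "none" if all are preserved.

PName, PatID → DocID lies within R2.
PName, PatID, Diag → DocID: restricted closure across fragments reaches DocID.
Diag → DName, DocID lies within R1.
PatID → Diag lies within R1.
Every dependency is enforceable on the fragments, so the decomposition is dependency-preserving.

none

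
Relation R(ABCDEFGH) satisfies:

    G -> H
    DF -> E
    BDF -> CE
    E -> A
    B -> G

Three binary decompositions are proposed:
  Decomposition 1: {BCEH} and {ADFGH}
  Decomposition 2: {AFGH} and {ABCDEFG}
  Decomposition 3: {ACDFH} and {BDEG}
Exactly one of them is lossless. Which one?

Decomposition 1: common = {H}, closure = {H} → lossy.
Decomposition 2: common = {AFG}, closure = {AFGH} → lossless.
Decomposition 3: common = {D}, closure = {D} → lossy.

Decomposition 2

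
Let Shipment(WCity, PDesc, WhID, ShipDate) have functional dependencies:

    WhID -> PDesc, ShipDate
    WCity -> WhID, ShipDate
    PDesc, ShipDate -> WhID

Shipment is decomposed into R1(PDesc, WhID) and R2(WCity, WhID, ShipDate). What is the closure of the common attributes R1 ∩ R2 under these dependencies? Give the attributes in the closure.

R1 ∩ R2 = {WhID}.
WhID → PDesc, ShipDate applies, adding PDesc, ShipDate
Closure: {PDesc, WhID, ShipDate}.

PDesc, WhID, ShipDate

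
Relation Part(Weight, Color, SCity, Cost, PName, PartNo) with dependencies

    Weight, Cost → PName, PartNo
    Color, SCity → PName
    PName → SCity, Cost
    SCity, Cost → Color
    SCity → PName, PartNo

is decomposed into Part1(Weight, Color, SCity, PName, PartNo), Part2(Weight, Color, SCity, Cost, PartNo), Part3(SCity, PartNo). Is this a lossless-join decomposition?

Yes

Chase test. Columns are Weight, Color, SCity, Cost, PName, PartNo; row i has aⱼ where attribute j ∈ Parti, else bᵢⱼ.
Initial tableau (one row per fragment):
  row 1: a1 a2 a3 b14 a5 a6
  row 2: a1 a2 a3 a4 b25 a6
  row 3: b31 b32 a3 b34 b35 a6
Rows 1 and 2 agree on Color, SCity; apply Color, SCity→PName and equate their PName entries.
Rows 1 and 2 agree on PName; apply PName→SCity, Cost and equate their SCity, Cost entries.
Rows 1 and 3 agree on SCity; apply SCity→PName, PartNo and equate their PName, PartNo entries.
Rows 1 and 3 agree on PName; apply PName→SCity, Cost and equate their SCity, Cost entries.
Rows 1 and 3 agree on SCity, Cost; apply SCity, Cost→Color and equate their Color entries.
Row 1 is now all distinguished symbols — the join is lossless.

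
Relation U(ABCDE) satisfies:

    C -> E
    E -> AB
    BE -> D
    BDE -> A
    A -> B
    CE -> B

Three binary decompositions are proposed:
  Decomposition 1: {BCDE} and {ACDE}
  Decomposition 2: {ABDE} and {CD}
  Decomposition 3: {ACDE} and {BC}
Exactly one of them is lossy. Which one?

Decomposition 1: common = {CDE}, closure = {ABCDE} → lossless.
Decomposition 2: common = {D}, closure = {D} → lossy.
Decomposition 3: common = {C}, closure = {ABCDE} → lossless.

Decomposition 2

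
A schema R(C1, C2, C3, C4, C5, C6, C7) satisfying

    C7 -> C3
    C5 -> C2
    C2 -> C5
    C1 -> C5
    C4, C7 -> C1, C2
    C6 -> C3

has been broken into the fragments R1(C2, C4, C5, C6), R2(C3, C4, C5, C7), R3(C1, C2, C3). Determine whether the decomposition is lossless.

No

Chase test. Columns are C1, C2, C3, C4, C5, C6, C7; row i has aⱼ where attribute j ∈ Ri, else bᵢⱼ.
Initial tableau (one row per fragment):
  row 1: b11 a2 b13 a4 a5 a6 b17
  row 2: b21 b22 a3 a4 a5 b26 a7
  row 3: a1 a2 a3 b34 b35 b36 b37
Rows 1 and 2 agree on C5; apply C5→C2 and equate their C2 entries.
Rows 1 and 3 agree on C2; apply C2→C5 and equate their C5 entries.
No row becomes fully distinguished — the join is lossy.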